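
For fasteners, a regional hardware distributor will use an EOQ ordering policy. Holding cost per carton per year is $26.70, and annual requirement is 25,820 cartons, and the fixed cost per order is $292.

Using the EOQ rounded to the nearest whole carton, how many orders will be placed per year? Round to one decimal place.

34.4 orders per year

Optimal lot size Q* = (2 × 25,820 × $292 / $26.7)^½ ≈ 751.50 → Q = 751
Orders per year = D/Q = 25,820 / 751 = 34.381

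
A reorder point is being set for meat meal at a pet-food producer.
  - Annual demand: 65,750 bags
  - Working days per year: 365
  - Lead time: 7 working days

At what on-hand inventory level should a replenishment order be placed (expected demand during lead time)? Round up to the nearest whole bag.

Daily demand d = 65,750 / 365 = 180.137 bags/day
Demand during lead time = 180.137 × 7 = 1,260.96
Reorder point = 1,260.96 → round up

1,261 bags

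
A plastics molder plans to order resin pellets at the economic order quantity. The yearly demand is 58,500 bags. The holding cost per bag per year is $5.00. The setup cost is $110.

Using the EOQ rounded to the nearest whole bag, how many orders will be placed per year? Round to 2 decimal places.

Q* = √(2·D·S / H) = √(2·58,500·110 / 5) = √2,574,000.0 ≈ 1,604.37 → Q = 1,604
Orders per year = D/Q = 58,500 / 1,604 = 36.471

36.47 orders per year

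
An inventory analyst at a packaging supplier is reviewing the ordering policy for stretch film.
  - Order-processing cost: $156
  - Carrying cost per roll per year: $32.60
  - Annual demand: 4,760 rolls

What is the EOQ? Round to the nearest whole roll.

213 rolls

Q* = √(2·D·S / H) = √(2·4,760·156 / 32.6) = √45,555.8 ≈ 213.44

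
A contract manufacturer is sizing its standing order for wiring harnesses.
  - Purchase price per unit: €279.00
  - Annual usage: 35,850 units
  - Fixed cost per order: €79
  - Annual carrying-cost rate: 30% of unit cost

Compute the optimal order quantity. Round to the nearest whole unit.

Holding cost per unit per year: H = 30% × €279 = €83.7000
2DS/H = 2·35,850·79/83.7 = 67,673.84
EOQ = √67,673.84 ≈ 260.14

260 units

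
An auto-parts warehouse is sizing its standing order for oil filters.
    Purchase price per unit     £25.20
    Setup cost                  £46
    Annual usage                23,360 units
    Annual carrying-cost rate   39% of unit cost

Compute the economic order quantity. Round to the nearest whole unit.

468 units

Holding cost per unit per year: H = 39% × £25.2 = £9.8280
Optimal lot size Q* = (2 × 23,360 × £46 / £9.828)^½ ≈ 467.63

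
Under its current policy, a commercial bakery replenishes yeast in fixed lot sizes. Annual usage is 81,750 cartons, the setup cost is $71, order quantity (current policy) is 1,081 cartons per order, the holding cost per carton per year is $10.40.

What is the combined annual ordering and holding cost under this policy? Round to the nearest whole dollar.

Annual ordering cost = (D/Q)·S = (81,750/1,081) × 71 = $5,369.33
Annual holding cost  = (Q/2)·H = (1,081/2) × 10.4 = $5,621.20
Total = $5,369.33 + $5,621.20 = $10,990.53

$10,991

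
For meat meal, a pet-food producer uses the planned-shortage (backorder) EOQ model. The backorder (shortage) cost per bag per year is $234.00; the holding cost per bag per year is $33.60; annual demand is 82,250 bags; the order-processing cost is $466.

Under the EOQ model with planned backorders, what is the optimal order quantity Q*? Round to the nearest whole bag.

1,615 bags

Basic EOQ = √(2·82,250·466/33.6) = 1,510.450
Backorder adjustment √((H+b)/b) = √((33.6+234)/234) = 1.0694
Q* = 1,510.450 × 1.0694 ≈ 1,615.26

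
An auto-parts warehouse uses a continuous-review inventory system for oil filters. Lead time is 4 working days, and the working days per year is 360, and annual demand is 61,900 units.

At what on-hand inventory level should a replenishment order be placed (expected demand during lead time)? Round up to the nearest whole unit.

688 units

Daily demand d = 61,900 / 360 = 171.944 units/day
Demand during lead time = 171.944 × 4 = 687.78
Reorder point = 687.78 → round up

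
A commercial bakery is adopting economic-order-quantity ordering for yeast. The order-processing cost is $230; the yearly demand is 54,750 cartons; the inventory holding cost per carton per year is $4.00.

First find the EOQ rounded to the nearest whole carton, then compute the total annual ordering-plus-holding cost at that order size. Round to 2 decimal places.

Optimal lot size Q* = (2 × 54,750 × $230 / $4)^½ ≈ 2,509.23 → Q = 2,509 cartons
Orders/yr = 54,750/2,509 = 21.821; ordering cost = 21.821 × $230 = $5,018.93
Average inventory = 2,509/2 = 1254.5; holding cost = 1254.5 × $4 = $5,018.00
Total = $5,018.93 + $5,018.00 = $10,036.93

$10,036.93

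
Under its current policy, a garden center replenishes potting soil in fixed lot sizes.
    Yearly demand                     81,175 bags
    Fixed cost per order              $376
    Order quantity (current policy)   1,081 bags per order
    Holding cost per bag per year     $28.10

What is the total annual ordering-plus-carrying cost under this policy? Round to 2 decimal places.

$43,422.83

Annual ordering cost = (D/Q)·S = (81,175/1,081) × 376 = $28,234.78
Annual holding cost  = (Q/2)·H = (1,081/2) × 28.1 = $15,188.05
Total = $28,234.78 + $15,188.05 = $43,422.83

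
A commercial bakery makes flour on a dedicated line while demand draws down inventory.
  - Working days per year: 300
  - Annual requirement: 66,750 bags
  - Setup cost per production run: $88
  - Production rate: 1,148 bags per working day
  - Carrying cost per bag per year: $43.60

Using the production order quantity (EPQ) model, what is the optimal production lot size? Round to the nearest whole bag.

Daily demand d = 66,750/300 = 222.500; p = 1148; 1 − d/p = 0.80618
EPQ = √(2DS / (H(1 − d/p)))
    = √(2 × 66,750 × 88 / (43.6 × 0.80618)) ≈ 578.12

578 bags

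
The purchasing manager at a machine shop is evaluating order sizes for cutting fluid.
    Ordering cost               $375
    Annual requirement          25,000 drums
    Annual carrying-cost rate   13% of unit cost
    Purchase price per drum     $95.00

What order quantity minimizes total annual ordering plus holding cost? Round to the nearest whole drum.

H = i·C = 0.13 × $95 = $12.3500 per drum-year
Optimal lot size Q* = (2 × 25,000 × $375 / $12.35)^½ ≈ 1,232.16

1,232 drums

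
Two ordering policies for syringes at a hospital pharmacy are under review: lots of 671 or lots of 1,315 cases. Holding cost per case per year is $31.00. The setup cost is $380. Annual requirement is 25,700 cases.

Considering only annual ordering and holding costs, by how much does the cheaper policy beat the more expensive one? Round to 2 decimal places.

$2,854.22

For each Q, cost = (D/Q)·S + (Q/2)·H.
TC(671) = (25,700/671)×380 + (671/2)×31 = $24,954.90
TC(1,315) = (25,700/1,315)×380 + (1,315/2)×31 = $27,809.12
Cheaper: Q = 671.  Difference = $2,854.22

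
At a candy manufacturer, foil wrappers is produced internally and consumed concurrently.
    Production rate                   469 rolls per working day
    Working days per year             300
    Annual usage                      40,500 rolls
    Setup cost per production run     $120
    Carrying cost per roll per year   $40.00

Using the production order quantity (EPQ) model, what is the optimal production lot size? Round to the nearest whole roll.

584 rolls

Daily demand d = 40,500/300 = 135.000; p = 469; 1 − d/p = 0.71215
EPQ = √(2DS / (H(1 − d/p)))
    = √(2 × 40,500 × 120 / (40 × 0.71215)) ≈ 584.14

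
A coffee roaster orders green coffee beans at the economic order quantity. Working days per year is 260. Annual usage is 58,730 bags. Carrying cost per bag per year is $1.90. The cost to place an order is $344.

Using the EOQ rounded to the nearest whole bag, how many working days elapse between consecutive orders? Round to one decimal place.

EOQ = √(2DS/H) = √(2 × 58,730 × 344 / 1.9)
    = √(21,266,442.11) ≈ 4,611.56 → Q = 4,612 bags
Cycle time = (working days × Q)/D = (260 × 4,612) / 58,730 = 20.418 days

20.4 days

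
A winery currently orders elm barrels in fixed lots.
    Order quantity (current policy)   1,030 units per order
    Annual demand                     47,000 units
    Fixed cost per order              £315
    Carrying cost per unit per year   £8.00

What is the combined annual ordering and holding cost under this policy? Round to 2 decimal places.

Ordering: D/Q × S = 47,000/1,030 × £315 = £14,373.79
Holding:  Q/2 × H = 1,030/2 × £8 = £4,120.00
Total = £14,373.79 + £4,120.00 = £18,493.79

£18,493.79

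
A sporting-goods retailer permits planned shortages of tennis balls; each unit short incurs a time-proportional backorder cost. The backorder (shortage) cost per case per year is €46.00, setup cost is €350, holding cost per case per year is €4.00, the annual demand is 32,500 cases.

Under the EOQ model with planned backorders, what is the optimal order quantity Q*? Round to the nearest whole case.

2,486 cases

Q* = √(2DS/H) · √((H + b)/b)
   = √(2 × 32,500 × 350 / 4) · √((4 + 46) / 46)
   = 2,384.848 × 1.0426 ≈ 2,486.38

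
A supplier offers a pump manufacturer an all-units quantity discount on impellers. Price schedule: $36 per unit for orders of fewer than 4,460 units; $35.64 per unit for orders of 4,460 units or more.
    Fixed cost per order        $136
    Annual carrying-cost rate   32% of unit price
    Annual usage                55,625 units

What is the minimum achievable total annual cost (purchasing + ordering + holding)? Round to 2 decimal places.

$2,009,603.89

H₁ = 32%×$36 = $11.5200;  H₂ = 32%×$35.64 = $11.4048
EOQ₁ = √(2×55,625×136/11.5200) = 1,146.02  (< 4,460, feasible at tier 1)
EOQ₂ = √(2×55,625×136/11.4048) = 1,151.80  (< 4,460 → use Q = 4,460 at tier-2 price)
TC(tier 1 (EOQ₁), Q≈1,146.0) = $2,015,702.18
TC(tier 2, Q≈4,460.0) = $2,009,603.89
Minimum at tier 2: $2,009,603.89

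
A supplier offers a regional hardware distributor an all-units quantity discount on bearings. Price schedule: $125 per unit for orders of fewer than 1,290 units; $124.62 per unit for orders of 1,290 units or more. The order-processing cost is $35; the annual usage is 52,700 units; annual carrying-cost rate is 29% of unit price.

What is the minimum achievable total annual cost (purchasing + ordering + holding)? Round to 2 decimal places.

$6,592,214.02

H₁ = 29%×$125 = $36.2500;  H₂ = 29%×$124.62 = $36.1398
EOQ₁ = √(2×52,700×35/36.2500) = 319.01  (< 1,290, feasible at tier 1)
EOQ₂ = √(2×52,700×35/36.1398) = 319.49  (< 1,290 → use Q = 1,290 at tier-2 price)
TC(tier 1 (EOQ₁), Q≈319.0) = $6,599,064.01
TC(tier 2, Q≈1,290.0) = $6,592,214.02
Minimum at tier 2: $6,592,214.02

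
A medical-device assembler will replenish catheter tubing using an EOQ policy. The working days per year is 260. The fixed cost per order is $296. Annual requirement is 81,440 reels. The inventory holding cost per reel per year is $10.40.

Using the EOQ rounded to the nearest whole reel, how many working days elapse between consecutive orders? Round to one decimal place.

6.9 days

Q* = √(2·D·S / H) = √(2·81,440·296 / 10.4) = √4,635,815.4 ≈ 2,153.09 → Q = 2,153 reels
Days between orders = 260 / (D/Q) = 260 / 37.826 ≈ 6.874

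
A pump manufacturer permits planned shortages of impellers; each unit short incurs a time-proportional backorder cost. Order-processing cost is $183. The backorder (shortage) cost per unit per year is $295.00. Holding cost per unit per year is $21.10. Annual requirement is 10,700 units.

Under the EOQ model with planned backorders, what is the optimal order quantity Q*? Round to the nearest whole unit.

Basic EOQ = √(2·10,700·183/21.1) = 430.815
Backorder adjustment √((H+b)/b) = √((21.1+295)/295) = 1.0351
Q* = 430.815 × 1.0351 ≈ 445.96

446 units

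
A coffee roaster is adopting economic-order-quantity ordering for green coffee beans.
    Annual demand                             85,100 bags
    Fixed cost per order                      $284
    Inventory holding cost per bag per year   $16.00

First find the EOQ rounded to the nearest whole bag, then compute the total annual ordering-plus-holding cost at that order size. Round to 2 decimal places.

$27,809.87

2DS/H = 2·85,100·284/16 = 3,021,050.00
EOQ = √3,021,050.00 ≈ 1,738.12 → Q = 1,738 bags
Ordering: D/Q × S = 85,100/1,738 × $284 = $13,905.87
Holding:  Q/2 × H = 1,738/2 × $16 = $13,904.00
Total = $13,905.87 + $13,904.00 = $27,809.87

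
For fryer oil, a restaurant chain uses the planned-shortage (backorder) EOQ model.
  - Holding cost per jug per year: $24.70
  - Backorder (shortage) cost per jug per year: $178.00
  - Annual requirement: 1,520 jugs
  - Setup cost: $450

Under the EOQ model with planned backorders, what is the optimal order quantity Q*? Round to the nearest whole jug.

Basic EOQ = √(2·1,520·450/24.7) = 235.339
Backorder adjustment √((H+b)/b) = √((24.7+178)/178) = 1.0671
Q* = 235.339 × 1.0671 ≈ 251.14

251 jugs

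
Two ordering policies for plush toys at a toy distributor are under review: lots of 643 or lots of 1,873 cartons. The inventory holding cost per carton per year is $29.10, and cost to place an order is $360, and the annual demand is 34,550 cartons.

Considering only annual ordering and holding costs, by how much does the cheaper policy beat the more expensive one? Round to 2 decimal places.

$5,193.48

Annual cost at Q: ordering D·S/Q plus holding Q·H/2.
TC(643) = (34,550/643)×360 + (643/2)×29.1 = $28,699.35
TC(1,873) = (34,550/1,873)×360 + (1,873/2)×29.1 = $33,892.83
Lots of 643 are cheaper by $5,193.48.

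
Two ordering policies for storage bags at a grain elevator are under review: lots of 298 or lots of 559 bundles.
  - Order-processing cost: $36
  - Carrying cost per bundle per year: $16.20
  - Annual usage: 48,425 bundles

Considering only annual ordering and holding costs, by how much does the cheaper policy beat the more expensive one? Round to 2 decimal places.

$617.30

TC(Q) = (D/Q)S + (Q/2)H
TC(298) = (48,425/298)×36 + (298/2)×16.2 = $8,263.80
TC(559) = (48,425/559)×36 + (559/2)×16.2 = $7,646.50
Cheaper: Q = 559.  Difference = $617.30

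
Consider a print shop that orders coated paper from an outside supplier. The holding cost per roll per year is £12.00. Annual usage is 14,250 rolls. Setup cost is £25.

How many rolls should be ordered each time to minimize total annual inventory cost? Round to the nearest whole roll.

2DS/H = 2·14,250·25/12 = 59,375.00
EOQ = √59,375.00 ≈ 243.67

244 rolls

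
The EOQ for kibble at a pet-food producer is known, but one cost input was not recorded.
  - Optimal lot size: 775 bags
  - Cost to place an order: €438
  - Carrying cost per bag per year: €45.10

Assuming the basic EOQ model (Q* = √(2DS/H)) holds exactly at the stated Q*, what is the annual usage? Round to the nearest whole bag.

30,923 bags per year

EOQ relation: Q² = 2DS/H, so rearrange for the unknown.
D = Q²H / (2S) = 775² × 45.1 / (2 × 438) = 30,922.59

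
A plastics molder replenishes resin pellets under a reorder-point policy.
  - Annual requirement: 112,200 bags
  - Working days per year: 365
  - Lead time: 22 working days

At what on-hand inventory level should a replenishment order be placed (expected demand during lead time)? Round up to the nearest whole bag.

Daily demand d = 112,200 / 365 = 307.397 bags/day
Demand during lead time = 307.397 × 22 = 6,762.74
Reorder point = 6,762.74 → round up

6,763 bags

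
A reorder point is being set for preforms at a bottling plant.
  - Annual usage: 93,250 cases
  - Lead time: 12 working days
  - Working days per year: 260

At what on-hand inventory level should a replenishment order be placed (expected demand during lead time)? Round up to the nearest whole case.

4,304 cases

Daily demand d = 93,250 / 260 = 358.654 cases/day
Demand during lead time = 358.654 × 12 = 4,303.85
Reorder point = 4,303.85 → round up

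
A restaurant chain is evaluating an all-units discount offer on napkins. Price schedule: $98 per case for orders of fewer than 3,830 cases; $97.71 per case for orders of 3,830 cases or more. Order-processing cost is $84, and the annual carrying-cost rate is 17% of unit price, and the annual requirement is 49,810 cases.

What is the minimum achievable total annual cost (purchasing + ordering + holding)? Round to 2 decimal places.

$4,893,187.29

H₁ = 17%×$98 = $16.6600;  H₂ = 17%×$97.71 = $16.6107
EOQ₁ = √(2×49,810×84/16.6600) = 708.72  (< 3,830, feasible at tier 1)
EOQ₂ = √(2×49,810×84/16.6107) = 709.77  (< 3,830 → use Q = 3,830 at tier-2 price)
TC(tier 1 (EOQ₁), Q≈708.7) = $4,893,187.29
TC(tier 2, Q≈3,830.0) = $4,899,837.03
Minimum at tier 1 (EOQ₁): $4,893,187.29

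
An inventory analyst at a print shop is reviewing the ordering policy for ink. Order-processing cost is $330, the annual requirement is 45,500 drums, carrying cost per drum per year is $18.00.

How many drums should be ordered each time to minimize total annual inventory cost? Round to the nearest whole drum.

1,292 drums

Optimal lot size Q* = (2 × 45,500 × $330 / $18)^½ ≈ 1,291.64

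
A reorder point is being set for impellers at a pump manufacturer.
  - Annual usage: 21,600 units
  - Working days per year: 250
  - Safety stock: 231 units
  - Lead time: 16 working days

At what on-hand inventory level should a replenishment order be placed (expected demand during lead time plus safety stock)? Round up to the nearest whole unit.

1,614 units

Daily demand d = 21,600 / 250 = 86.400 units/day
Demand during lead time = 86.400 × 16 = 1,382.40
Reorder point = 1,382.40 + 231 = 1,613.40 → round up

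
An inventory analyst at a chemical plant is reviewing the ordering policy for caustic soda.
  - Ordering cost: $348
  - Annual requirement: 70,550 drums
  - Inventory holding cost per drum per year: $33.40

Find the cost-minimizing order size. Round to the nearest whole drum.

EOQ = √(2DS/H) = √(2 × 70,550 × 348 / 33.4)
    = √(1,470,143.71) ≈ 1,212.49

1,212 drums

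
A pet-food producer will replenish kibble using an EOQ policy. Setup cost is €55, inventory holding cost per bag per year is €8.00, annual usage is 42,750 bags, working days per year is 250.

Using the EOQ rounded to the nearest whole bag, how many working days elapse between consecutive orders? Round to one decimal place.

4.5 days

EOQ = √(2DS/H) = √(2 × 42,750 × 55 / 8)
    = √(587,812.50) ≈ 766.69 → Q = 767 bags
Days between orders = 250 / (D/Q) = 250 / 55.737 ≈ 4.485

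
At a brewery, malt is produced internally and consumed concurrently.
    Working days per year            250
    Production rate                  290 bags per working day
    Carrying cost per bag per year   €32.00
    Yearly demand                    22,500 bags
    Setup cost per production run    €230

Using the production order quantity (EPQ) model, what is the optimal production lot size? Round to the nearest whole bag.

d = 22,500/250 = 90.0000 bags/day;  effective holding cost H(1 − d/p) = 32·(1 − 90.0000/290) = 22.06897
Q* = √(2DS / H_eff) = √(2·22,500·230 / 22.06897) ≈ 684.82

685 bags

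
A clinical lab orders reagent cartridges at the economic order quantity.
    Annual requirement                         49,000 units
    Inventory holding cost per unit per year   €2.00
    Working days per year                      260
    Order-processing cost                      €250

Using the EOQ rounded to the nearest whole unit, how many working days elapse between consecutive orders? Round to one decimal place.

18.6 days

Q* = √(2·D·S / H) = √(2·49,000·250 / 2) = √12,250,000.0 ≈ 3,500.00 → Q = 3,500 units
T = Q/D × 260 days = 3,500/49,000 × 260 = 18.571 days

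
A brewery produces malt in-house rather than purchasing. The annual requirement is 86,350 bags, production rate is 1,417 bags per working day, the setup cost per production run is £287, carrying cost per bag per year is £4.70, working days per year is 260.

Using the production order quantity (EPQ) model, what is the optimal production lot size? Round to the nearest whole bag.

3,711 bags

Daily demand d = 86,350/260 = 332.115; p = 1417; 1 − d/p = 0.76562
EPQ = √(2DS / (H(1 − d/p)))
    = √(2 × 86,350 × 287 / (4.7 × 0.76562)) ≈ 3,711.35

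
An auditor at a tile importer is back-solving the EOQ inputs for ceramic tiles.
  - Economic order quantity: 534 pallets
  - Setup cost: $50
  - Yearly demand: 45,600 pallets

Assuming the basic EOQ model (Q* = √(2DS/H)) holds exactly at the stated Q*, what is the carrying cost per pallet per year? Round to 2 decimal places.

EOQ relation: Q² = 2DS/H, so rearrange for the unknown.
H = 2DS / Q² = 2 × 45,600 × 50 / 534² = 15.9912

$15.99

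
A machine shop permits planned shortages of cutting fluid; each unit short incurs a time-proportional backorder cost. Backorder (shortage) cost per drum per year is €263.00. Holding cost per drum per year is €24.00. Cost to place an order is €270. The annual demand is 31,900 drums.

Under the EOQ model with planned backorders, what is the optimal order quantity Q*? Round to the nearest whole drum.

Basic EOQ = √(2·31,900·270/24) = 847.201
Backorder adjustment √((H+b)/b) = √((24+263)/263) = 1.0446
Q* = 847.201 × 1.0446 ≈ 885.01

885 drums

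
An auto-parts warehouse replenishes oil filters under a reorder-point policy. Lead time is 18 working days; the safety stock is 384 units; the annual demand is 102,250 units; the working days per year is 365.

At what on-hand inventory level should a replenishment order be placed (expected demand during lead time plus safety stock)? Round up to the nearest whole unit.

5,427 units

Daily demand d = 102,250 / 365 = 280.137 units/day
Demand during lead time = 280.137 × 18 = 5,042.47
Reorder point = 5,042.47 + 384 = 5,426.47 → round up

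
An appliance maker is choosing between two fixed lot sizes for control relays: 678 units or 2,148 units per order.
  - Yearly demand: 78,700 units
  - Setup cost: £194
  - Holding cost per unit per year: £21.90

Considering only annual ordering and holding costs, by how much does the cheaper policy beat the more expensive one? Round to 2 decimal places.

For each Q, cost = (D/Q)·S + (Q/2)·H.
TC(678) = (78,700/678)×194 + (678/2)×21.9 = £29,942.98
TC(2,148) = (78,700/2,148)×194 + (2,148/2)×21.9 = £30,628.51
|ΔTC| = |£29,942.98 − £30,628.51| = £685.54

£685.54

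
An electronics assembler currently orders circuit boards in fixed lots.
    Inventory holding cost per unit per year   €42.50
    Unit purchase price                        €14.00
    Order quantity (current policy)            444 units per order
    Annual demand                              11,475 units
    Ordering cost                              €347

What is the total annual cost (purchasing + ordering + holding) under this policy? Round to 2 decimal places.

Orders/yr = 11,475/444 = 25.845; ordering cost = 25.845 × €347 = €8,968.07
Average inventory = 444/2 = 222; holding cost = 222 × €42.5 = €9,435.00
Purchase cost = D·C = 11,475 × 14 = €160,650.00
Total = €8,968.07 + €9,435.00 + €160,650.00 = €179,053.07

€179,053.07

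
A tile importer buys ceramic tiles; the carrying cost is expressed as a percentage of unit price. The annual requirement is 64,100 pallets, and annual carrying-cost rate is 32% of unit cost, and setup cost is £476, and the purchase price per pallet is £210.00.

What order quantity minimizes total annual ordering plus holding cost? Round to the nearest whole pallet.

953 pallets

Holding cost per pallet per year: H = 32% × £210 = £67.2000
Optimal lot size Q* = (2 × 64,100 × £476 / £67.2)^½ ≈ 952.93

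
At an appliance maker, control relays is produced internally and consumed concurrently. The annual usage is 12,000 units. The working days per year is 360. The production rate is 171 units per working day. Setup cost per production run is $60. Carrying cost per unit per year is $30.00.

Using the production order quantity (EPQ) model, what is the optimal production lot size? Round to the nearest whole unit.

244 units

Daily demand d = 12,000/360 = 33.333; p = 171; 1 − d/p = 0.80507
EPQ = √(2DS / (H(1 − d/p)))
    = √(2 × 12,000 × 60 / (30 × 0.80507)) ≈ 244.18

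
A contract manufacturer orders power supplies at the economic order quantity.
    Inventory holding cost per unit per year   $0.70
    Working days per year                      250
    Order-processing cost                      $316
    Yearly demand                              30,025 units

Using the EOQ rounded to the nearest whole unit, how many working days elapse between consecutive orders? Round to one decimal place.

EOQ = √(2DS/H) = √(2 × 30,025 × 316 / 0.7)
    = √(27,108,285.71) ≈ 5,206.56 → Q = 5,207 units
Days between orders = 250 / (D/Q) = 250 / 5.766 ≈ 43.356

43.4 days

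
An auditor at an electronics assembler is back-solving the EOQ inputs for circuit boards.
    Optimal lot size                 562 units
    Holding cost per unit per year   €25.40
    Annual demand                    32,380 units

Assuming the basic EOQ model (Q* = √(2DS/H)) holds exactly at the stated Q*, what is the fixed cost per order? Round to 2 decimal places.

€123.88

Since Q* = (2DS/H)^½, squaring gives Q*²·H = 2DS.
S = Q²H / (2D) = 562² × 25.4 / (2 × 32,380) = 123.8795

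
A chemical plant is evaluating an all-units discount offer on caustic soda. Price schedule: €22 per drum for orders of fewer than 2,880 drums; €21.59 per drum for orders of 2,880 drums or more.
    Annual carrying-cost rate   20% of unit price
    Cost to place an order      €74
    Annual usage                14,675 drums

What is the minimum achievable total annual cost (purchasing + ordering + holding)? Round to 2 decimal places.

H₁ = 20%×€22 = €4.4000;  H₂ = 20%×€21.59 = €4.3180
EOQ₁ = √(2×14,675×74/4.4000) = 702.58  (< 2,880, feasible at tier 1)
EOQ₂ = √(2×14,675×74/4.3180) = 709.22  (< 2,880 → use Q = 2,880 at tier-2 price)
TC(tier 1 (EOQ₁), Q≈702.6) = €325,941.34
TC(tier 2, Q≈2,880.0) = €323,428.24
Minimum at tier 2: €323,428.24

€323,428.24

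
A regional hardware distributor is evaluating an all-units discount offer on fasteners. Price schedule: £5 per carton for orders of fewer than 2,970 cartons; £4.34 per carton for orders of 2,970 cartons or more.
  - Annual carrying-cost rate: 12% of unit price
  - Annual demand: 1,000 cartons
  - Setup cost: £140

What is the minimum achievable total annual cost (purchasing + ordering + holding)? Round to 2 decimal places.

H₁ = 12%×£5 = £0.6000;  H₂ = 12%×£4.34 = £0.5208
EOQ₁ = √(2×1,000×140/0.6000) = 683.13  (< 2,970, feasible at tier 1)
EOQ₂ = √(2×1,000×140/0.5208) = 733.24  (< 2,970 → use Q = 2,970 at tier-2 price)
TC(tier 1 (EOQ₁), Q≈683.1) = £5,409.88
TC(tier 2, Q≈2,970.0) = £5,160.53
Minimum at tier 2: £5,160.53

£5,160.53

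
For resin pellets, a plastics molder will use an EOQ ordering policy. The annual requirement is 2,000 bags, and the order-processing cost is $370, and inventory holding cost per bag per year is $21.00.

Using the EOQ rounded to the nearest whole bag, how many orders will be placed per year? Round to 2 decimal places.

2DS/H = 2·2,000·370/21 = 70,476.19
EOQ = √70,476.19 ≈ 265.47 → Q = 265
N = D/Q = 2,000/265 ≈ 7.547 orders/yr

7.55 orders per year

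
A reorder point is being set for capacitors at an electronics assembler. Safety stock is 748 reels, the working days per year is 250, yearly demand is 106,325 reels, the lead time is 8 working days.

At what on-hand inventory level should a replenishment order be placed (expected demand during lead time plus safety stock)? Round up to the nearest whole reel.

Daily demand d = 106,325 / 250 = 425.300 reels/day
Demand during lead time = 425.300 × 8 = 3,402.40
Reorder point = 3,402.40 + 748 = 4,150.40 → round up

4,151 reels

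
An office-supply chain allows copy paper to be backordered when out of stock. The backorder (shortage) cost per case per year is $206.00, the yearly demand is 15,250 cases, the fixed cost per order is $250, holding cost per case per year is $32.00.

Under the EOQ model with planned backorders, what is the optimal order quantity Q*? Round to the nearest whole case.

Q* = √(2DS/H) · √((H + b)/b)
   = √(2 × 15,250 × 250 / 32) · √((32 + 206) / 206)
   = 488.141 × 1.0749 ≈ 524.69

525 cases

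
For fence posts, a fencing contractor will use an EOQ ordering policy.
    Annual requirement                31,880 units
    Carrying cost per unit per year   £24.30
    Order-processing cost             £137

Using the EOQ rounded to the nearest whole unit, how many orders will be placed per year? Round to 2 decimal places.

53.13 orders per year

EOQ = √(2DS/H) = √(2 × 31,880 × 137 / 24.3)
    = √(359,469.96) ≈ 599.56 → Q = 600
Orders per year = D/Q = 31,880 / 600 = 53.133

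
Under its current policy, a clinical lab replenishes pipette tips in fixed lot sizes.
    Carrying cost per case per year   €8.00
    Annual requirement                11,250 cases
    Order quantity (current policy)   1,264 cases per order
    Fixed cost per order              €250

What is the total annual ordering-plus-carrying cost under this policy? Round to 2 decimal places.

€7,281.08

Orders/yr = 11,250/1,264 = 8.900; ordering cost = 8.900 × €250 = €2,225.08
Average inventory = 1,264/2 = 632; holding cost = 632 × €8 = €5,056.00
Total = €2,225.08 + €5,056.00 = €7,281.08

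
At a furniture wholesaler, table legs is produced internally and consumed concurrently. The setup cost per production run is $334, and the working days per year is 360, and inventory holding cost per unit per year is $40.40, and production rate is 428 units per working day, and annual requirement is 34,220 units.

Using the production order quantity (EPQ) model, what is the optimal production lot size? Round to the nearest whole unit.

853 units

Daily demand d = 34,220/360 = 95.056; p = 428; 1 − d/p = 0.77791
EPQ = √(2DS / (H(1 − d/p)))
    = √(2 × 34,220 × 334 / (40.4 × 0.77791)) ≈ 852.85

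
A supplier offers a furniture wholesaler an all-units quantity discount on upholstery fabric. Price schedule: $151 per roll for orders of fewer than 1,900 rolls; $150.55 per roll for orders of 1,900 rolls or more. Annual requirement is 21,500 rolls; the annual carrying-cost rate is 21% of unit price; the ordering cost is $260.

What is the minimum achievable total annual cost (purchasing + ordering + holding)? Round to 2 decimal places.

$3,265,328.64

H₁ = 21%×$151 = $31.7100;  H₂ = 21%×$150.55 = $31.6155
EOQ₁ = √(2×21,500×260/31.7100) = 593.78  (< 1,900, feasible at tier 1)
EOQ₂ = √(2×21,500×260/31.6155) = 594.66  (< 1,900 → use Q = 1,900 at tier-2 price)
TC(tier 1 (EOQ₁), Q≈593.8) = $3,265,328.64
TC(tier 2, Q≈1,900.0) = $3,269,801.83
Minimum at tier 1 (EOQ₁): $3,265,328.64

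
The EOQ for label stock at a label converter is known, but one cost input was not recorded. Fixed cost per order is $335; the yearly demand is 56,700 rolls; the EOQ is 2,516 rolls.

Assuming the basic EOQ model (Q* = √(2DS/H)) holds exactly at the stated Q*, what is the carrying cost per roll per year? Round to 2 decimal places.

$6.00

From Q* = √(2DS/H) ⇒ Q*² = 2DS/H.
H = 2DS / Q² = 2 × 56,700 × 335 / 2,516² = 6.0012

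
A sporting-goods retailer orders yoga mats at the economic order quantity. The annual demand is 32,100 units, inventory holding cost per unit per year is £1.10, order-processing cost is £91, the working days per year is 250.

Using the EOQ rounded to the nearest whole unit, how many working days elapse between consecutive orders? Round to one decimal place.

18.0 days

Q* = √(2·D·S / H) = √(2·32,100·91 / 1.1) = √5,311,090.9 ≈ 2,304.58 → Q = 2,305 units
T = Q/D × 250 days = 2,305/32,100 × 250 = 17.952 days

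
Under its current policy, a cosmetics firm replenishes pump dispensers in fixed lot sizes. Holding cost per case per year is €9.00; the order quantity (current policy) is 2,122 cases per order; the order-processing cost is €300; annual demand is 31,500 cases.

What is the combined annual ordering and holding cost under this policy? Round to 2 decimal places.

€14,002.35

Orders/yr = 31,500/2,122 = 14.844; ordering cost = 14.844 × €300 = €4,453.35
Average inventory = 2,122/2 = 1061; holding cost = 1061 × €9 = €9,549.00
Total = €4,453.35 + €9,549.00 = €14,002.35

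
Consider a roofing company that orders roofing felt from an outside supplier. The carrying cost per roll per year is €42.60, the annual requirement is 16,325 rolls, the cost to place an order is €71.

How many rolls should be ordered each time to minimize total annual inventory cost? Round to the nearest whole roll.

233 rolls

2DS/H = 2·16,325·71/42.6 = 54,416.67
EOQ = √54,416.67 ≈ 233.27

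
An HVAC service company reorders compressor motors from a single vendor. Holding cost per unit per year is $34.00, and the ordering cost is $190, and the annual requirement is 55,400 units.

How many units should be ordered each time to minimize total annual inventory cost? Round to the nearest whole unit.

787 units

EOQ = √(2DS/H) = √(2 × 55,400 × 190 / 34)
    = √(619,176.47) ≈ 786.88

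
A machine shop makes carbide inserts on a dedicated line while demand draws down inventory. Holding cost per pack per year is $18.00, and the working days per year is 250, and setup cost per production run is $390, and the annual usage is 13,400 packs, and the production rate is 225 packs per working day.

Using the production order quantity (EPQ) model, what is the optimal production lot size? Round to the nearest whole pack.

873 packs

d = 13,400/250 = 53.6000 packs/day;  effective holding cost H(1 − d/p) = 18·(1 − 53.6000/225) = 13.71200
Q* = √(2DS / H_eff) = √(2·13,400·390 / 13.71200) ≈ 873.07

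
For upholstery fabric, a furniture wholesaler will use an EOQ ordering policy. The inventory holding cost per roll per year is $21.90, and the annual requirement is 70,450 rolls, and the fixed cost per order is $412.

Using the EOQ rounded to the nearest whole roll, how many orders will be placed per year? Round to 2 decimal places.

EOQ = √(2DS/H) = √(2 × 70,450 × 412 / 21.9)
    = √(2,650,721.46) ≈ 1,628.10 → Q = 1,628
Orders per year = D/Q = 70,450 / 1,628 = 43.274

43.27 orders per year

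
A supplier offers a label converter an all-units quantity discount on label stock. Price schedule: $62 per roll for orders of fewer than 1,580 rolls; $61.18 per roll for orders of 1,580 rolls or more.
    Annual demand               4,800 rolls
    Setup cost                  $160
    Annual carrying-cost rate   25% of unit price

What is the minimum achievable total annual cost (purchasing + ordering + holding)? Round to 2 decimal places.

$302,479.34

H₁ = 25%×$62 = $15.5000;  H₂ = 25%×$61.18 = $15.2950
EOQ₁ = √(2×4,800×160/15.5000) = 314.80  (< 1,580, feasible at tier 1)
EOQ₂ = √(2×4,800×160/15.2950) = 316.90  (< 1,580 → use Q = 1,580 at tier-2 price)
TC(tier 1 (EOQ₁), Q≈314.8) = $302,479.34
TC(tier 2, Q≈1,580.0) = $306,233.13
Minimum at tier 1 (EOQ₁): $302,479.34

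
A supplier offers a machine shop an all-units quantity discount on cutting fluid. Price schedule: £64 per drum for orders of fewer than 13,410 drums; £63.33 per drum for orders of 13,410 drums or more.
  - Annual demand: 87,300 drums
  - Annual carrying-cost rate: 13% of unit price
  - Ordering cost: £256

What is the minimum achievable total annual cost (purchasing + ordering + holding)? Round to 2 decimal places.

£5,585,577.17

H₁ = 13%×£64 = £8.3200;  H₂ = 13%×£63.33 = £8.2329
EOQ₁ = √(2×87,300×256/8.3200) = 2,317.82  (< 13,410, feasible at tier 1)
EOQ₂ = √(2×87,300×256/8.2329) = 2,330.05  (< 13,410 → use Q = 13,410 at tier-2 price)
TC(tier 1 (EOQ₁), Q≈2,317.8) = £5,606,484.29
TC(tier 2, Q≈13,410.0) = £5,585,577.17
Minimum at tier 2: £5,585,577.17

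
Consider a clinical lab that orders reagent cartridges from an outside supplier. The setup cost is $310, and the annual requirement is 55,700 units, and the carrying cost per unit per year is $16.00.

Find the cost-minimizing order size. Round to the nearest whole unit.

Q* = √(2·D·S / H) = √(2·55,700·310 / 16) = √2,158,375.0 ≈ 1,469.14

1,469 units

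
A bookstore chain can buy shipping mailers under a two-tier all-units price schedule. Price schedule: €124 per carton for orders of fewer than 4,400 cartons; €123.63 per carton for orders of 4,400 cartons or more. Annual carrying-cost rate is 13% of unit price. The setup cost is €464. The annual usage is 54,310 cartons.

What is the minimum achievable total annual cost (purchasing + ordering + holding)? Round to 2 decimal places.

H₁ = 13%×€124 = €16.1200;  H₂ = 13%×€123.63 = €16.0719
EOQ₁ = √(2×54,310×464/16.1200) = 1,768.20  (< 4,400, feasible at tier 1)
EOQ₂ = √(2×54,310×464/16.0719) = 1,770.84  (< 4,400 → use Q = 4,400 at tier-2 price)
TC(tier 1 (EOQ₁), Q≈1,768.2) = €6,762,943.38
TC(tier 2, Q≈4,400.0) = €6,755,430.72
Minimum at tier 2: €6,755,430.72

€6,755,430.72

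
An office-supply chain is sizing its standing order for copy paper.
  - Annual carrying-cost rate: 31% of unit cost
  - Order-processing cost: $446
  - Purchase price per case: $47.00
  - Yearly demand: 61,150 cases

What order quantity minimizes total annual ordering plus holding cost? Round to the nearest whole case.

Carrying cost H = $47 × 31% = $14.5700/case/yr
2DS/H = 2·61,150·446/14.57 = 3,743,706.25
EOQ = √3,743,706.25 ≈ 1,934.87

1,935 cases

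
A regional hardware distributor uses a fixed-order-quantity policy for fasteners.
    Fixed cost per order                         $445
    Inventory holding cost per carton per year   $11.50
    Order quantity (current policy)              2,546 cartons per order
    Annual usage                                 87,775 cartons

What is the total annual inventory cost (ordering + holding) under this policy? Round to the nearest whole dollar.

$29,981

Orders/yr = 87,775/2,546 = 34.476; ordering cost = 34.476 × $445 = $15,341.66
Average inventory = 2,546/2 = 1273; holding cost = 1273 × $11.5 = $14,639.50
Total = $15,341.66 + $14,639.50 = $29,981.16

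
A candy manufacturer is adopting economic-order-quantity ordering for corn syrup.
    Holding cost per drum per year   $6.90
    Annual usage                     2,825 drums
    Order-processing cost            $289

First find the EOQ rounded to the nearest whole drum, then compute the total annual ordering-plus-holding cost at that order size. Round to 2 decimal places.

$3,356.59

2DS/H = 2·2,825·289/6.9 = 236,644.93
EOQ = √236,644.93 ≈ 486.46 → Q = 486 drums
Ordering: D/Q × S = 2,825/486 × $289 = $1,679.89
Holding:  Q/2 × H = 486/2 × $6.9 = $1,676.70
Total = $1,679.89 + $1,676.70 = $3,356.59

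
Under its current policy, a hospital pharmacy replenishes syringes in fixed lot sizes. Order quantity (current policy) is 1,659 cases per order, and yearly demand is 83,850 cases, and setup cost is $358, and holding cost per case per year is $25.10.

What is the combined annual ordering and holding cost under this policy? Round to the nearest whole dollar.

$38,915

Orders/yr = 83,850/1,659 = 50.542; ordering cost = 50.542 × $358 = $18,094.21
Average inventory = 1,659/2 = 829.5; holding cost = 829.5 × $25.1 = $20,820.45
Total = $18,094.21 + $20,820.45 = $38,914.66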